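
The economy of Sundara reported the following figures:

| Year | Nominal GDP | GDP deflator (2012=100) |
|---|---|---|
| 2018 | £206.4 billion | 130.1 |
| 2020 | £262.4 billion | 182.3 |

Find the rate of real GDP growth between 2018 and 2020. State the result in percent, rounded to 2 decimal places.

-9.27%

Deflate each year: 2018 → 206.4/1.301 = 158.65; 2020 → 262.4/1.823 = 143.94.
So real GDP changed by 143.94/158.65 − 1 = -0.0927, i.e. -9.27%.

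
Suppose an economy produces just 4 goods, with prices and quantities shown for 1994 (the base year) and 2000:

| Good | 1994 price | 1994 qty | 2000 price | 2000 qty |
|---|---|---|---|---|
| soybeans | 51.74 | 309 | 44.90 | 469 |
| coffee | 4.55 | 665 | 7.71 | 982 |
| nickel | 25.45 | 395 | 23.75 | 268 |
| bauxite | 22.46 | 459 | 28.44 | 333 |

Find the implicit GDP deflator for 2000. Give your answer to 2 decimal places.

103.33

Nominal GDP 2000 = 44.90·469 + 7.71·982 + 23.75·268 + 28.44·333 = 44464.84.
Real GDP 2000 (at 1994 prices) = 51.74·469 + 4.55·982 + 25.45·268 + 22.46·333 = 43033.94.
Deflator = Nominal/Real × 100 = 44464.84/43033.94 × 100 = 103.325.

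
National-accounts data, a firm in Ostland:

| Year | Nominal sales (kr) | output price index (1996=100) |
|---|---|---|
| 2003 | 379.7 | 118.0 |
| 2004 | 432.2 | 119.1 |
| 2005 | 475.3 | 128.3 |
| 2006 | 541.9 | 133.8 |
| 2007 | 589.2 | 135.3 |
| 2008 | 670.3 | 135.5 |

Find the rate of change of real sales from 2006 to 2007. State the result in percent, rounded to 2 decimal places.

Real sales 2006 = 541.9/1.338 = 405.01.
Real sales 2007 = 589.2/1.353 = 435.48.
Change = 435.48/405.01 − 1 = 0.0752.

7.52%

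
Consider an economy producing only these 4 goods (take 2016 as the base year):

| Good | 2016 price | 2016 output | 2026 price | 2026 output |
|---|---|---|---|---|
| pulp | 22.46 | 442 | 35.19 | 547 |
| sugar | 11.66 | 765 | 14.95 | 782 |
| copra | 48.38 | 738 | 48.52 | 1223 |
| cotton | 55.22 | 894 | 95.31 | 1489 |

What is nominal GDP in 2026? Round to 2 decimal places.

232196.38

Nominal GDP 2026 = Σ (p_2026 × q_2026) = 35.19·547 + 14.95·782 + 48.52·1223 + 95.31·1489 = 232196.38.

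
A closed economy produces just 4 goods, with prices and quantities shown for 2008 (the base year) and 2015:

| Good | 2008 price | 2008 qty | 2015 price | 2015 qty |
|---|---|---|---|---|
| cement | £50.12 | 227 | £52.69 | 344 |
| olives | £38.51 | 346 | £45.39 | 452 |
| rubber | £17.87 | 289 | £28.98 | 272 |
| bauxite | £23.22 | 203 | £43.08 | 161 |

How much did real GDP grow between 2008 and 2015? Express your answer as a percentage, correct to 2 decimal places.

25.06%

Real GDP 2008 = Nominal GDP 2008 = 50.12·227 + 38.51·346 + 17.87·289 + 23.22·203 = 34579.79.
Real GDP 2015 (at 2008 prices) = 50.12·344 + 38.51·452 + 17.87·272 + 23.22·161 = 43246.86.
Real growth = 43246.86/34579.79 − 1 = 0.2506.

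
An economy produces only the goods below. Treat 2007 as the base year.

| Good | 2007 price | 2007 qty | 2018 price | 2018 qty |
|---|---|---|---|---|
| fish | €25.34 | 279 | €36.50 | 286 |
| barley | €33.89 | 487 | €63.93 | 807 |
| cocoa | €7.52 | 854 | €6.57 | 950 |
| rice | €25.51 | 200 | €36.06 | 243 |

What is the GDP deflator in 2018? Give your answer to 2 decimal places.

160.69

Nominal GDP 2018 = 36.50·286 + 63.93·807 + 6.57·950 + 36.06·243 = 77034.59.
Real GDP 2018 (at 2007 prices) = 25.34·286 + 33.89·807 + 7.52·950 + 25.51·243 = 47939.40.
Deflator = Nominal/Real × 100 = 77034.59/47939.40 × 100 = 160.692.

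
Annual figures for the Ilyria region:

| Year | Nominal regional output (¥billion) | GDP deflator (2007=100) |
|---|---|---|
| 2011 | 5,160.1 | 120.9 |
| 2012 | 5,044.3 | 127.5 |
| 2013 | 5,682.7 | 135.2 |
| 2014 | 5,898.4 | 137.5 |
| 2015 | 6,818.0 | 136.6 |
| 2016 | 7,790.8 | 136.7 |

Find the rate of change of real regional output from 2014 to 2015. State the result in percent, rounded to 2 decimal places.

Real regional output 2014 = 5898.4/1.375 = 4289.75.
Real regional output 2015 = 6818.0/1.366 = 4991.22.
Change = 4991.22/4289.75 − 1 = 0.1635.

16.35%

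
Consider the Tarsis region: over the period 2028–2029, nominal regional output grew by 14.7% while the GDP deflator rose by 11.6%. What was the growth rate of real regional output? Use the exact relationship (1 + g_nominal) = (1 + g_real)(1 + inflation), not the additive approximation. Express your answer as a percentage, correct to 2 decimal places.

(1 + g_nom) = (1 + g_real)(1 + π), so g_real = 1.1470 / 1.1160 − 1 = 0.02778.

2.78%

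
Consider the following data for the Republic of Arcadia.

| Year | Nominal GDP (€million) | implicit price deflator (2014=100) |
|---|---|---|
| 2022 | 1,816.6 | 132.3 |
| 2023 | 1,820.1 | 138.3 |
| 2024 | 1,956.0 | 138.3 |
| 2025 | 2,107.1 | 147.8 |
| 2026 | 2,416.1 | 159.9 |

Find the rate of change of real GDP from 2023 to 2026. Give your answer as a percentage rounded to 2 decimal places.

Real GDP 2023 = 1820.1/1.383 = 1316.05.
Real GDP 2026 = 2416.1/1.599 = 1511.01.
Change = 1511.01/1316.05 − 1 = 0.1481.

14.81%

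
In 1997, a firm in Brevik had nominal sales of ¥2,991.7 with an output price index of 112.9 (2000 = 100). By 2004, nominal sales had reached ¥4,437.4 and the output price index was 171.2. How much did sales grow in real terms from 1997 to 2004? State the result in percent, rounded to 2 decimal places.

-2.19%

Real sales 1997 = 2991.7 / 1.129 = 2649.87.
Real sales 2004 = 4437.4 / 1.712 = 2591.94.
Real growth = 2591.94 / 2649.87 − 1 = -0.0219.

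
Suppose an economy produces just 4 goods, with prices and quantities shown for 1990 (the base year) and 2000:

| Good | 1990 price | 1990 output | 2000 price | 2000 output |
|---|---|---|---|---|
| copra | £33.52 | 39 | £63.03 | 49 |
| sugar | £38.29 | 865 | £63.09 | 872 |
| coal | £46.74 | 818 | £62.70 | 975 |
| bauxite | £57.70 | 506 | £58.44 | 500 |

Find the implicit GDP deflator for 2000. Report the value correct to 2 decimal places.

Nominal GDP 2000 = 63.03·49 + 63.09·872 + 62.70·975 + 58.44·500 = 148455.45.
Real GDP 2000 (at 1990 prices) = 33.52·49 + 38.29·872 + 46.74·975 + 57.70·500 = 109452.86.
Deflator = Nominal/Real × 100 = 148455.45/109452.86 × 100 = 135.634.

135.63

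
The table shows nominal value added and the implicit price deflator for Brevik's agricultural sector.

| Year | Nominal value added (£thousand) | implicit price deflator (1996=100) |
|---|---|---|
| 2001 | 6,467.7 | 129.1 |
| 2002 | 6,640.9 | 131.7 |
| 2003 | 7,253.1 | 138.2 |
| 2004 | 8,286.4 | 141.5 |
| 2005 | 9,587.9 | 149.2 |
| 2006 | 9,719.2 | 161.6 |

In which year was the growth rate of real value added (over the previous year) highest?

2004

2002: real = 6640.9/1.317 = 5042.44; growth vs 2001 (5009.84) = 0.65%.
2003: real = 7253.1/1.382 = 5248.26; growth vs 2002 (5042.44) = 4.08%.
2004: real = 8286.4/1.415 = 5856.11; growth vs 2003 (5248.26) = 11.58%.
2005: real = 9587.9/1.492 = 6426.21; growth vs 2004 (5856.11) = 9.74%.
2006: real = 9719.2/1.616 = 6014.36; growth vs 2005 (6426.21) = -6.41%.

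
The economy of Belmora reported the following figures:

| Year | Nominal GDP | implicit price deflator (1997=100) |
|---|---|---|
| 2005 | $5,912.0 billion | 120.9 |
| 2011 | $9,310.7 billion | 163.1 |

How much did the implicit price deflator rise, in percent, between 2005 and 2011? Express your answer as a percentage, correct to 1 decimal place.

Price-level change = 163.1 / 120.9 − 1 = 0.3490.

34.9%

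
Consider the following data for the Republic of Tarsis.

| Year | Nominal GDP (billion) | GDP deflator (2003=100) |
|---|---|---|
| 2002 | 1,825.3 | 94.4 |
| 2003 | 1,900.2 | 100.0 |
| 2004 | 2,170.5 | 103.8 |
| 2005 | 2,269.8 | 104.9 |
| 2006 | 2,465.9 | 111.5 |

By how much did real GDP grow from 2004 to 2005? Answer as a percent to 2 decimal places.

3.48%

Real GDP 2004 = 2170.5/1.038 = 2091.04.
Real GDP 2005 = 2269.8/1.049 = 2163.78.
Change = 2163.78/2091.04 − 1 = 0.0348.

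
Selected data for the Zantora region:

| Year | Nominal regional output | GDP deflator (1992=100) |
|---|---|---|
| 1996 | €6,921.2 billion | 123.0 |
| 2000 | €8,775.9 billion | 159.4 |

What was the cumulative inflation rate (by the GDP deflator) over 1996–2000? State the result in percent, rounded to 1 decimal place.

Price-level change = 159.4 / 123.0 − 1 = 0.2959.

29.6%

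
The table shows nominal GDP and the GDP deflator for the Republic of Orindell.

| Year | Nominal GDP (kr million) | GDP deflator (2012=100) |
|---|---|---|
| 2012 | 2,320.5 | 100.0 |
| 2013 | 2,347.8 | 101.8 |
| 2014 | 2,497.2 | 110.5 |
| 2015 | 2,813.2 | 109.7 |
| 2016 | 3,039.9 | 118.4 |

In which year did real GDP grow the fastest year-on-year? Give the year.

2015

2013: real = 2347.8/1.018 = 2306.29; growth vs 2012 (2320.50) = -0.61%.
2014: real = 2497.2/1.105 = 2259.91; growth vs 2013 (2306.29) = -2.01%.
2015: real = 2813.2/1.097 = 2564.45; growth vs 2014 (2259.91) = 13.48%.
2016: real = 3039.9/1.184 = 2567.48; growth vs 2015 (2564.45) = 0.12%.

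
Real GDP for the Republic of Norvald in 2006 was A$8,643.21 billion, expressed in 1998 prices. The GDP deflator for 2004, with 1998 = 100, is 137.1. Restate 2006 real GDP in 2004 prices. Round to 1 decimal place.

Real GDP in 2004 prices = Real GDP in 1998 prices × (P_2004/P_1998) = 8643.21 × 1.371 = 11849.84.

A$11,849.8 billion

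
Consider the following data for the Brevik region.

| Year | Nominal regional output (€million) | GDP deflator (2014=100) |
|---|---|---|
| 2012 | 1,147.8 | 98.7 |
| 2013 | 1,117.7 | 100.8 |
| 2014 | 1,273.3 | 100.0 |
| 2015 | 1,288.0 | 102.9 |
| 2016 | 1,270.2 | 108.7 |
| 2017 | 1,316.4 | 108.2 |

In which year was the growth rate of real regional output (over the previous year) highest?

2014

2013: real = 1117.7/1.008 = 1108.83; growth vs 2012 (1162.92) = -4.65%.
2014: real = 1273.3/1.000 = 1273.30; growth vs 2013 (1108.83) = 14.83%.
2015: real = 1288.0/1.029 = 1251.70; growth vs 2014 (1273.30) = -1.70%.
2016: real = 1270.2/1.087 = 1168.54; growth vs 2015 (1251.70) = -6.64%.
2017: real = 1316.4/1.082 = 1216.64; growth vs 2016 (1168.54) = 4.12%.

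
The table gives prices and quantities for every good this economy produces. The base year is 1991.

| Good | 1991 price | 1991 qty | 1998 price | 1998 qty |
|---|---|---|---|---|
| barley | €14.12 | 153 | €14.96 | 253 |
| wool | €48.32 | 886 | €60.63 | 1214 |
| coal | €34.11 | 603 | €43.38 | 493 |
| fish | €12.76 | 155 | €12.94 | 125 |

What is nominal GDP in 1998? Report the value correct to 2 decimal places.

€100393.54

Nominal GDP 1998 = Σ (p_1998 × q_1998) = 14.96·253 + 60.63·1214 + 43.38·493 + 12.94·125 = 100393.54.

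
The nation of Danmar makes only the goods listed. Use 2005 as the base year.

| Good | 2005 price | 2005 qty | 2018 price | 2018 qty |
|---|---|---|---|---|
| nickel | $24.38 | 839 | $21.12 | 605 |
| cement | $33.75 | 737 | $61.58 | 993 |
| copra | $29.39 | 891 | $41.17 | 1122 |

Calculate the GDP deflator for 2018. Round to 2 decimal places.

Nominal GDP 2018 = 21.12·605 + 61.58·993 + 41.17·1122 = 120119.28.
Real GDP 2018 (at 2005 prices) = 24.38·605 + 33.75·993 + 29.39·1122 = 81239.23.
Deflator = Nominal/Real × 100 = 120119.28/81239.23 × 100 = 147.859.

147.86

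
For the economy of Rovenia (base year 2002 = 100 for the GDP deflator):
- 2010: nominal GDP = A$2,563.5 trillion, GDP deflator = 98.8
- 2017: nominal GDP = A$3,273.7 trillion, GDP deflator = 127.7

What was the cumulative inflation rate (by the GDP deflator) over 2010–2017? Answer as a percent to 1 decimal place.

Price-level change = 127.7 / 98.8 − 1 = 0.2925.

29.3%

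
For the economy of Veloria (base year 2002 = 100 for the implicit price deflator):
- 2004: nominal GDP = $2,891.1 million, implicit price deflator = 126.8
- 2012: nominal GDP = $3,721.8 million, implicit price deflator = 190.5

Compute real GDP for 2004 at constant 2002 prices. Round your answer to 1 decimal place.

$2,280.0 million

Real GDP = Nominal / (implicit price deflator/100) = 2891.1 / 1.268 = 2280.05.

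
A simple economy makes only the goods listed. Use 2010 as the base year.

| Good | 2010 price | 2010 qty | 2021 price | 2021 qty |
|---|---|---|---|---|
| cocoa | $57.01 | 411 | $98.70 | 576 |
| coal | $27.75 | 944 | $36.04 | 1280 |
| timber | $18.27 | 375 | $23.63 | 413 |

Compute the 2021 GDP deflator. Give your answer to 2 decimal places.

Nominal GDP 2021 = 98.70·576 + 36.04·1280 + 23.63·413 = 112741.59.
Real GDP 2021 (at 2010 prices) = 57.01·576 + 27.75·1280 + 18.27·413 = 75903.27.
Deflator = Nominal/Real × 100 = 112741.59/75903.27 × 100 = 148.533.

148.53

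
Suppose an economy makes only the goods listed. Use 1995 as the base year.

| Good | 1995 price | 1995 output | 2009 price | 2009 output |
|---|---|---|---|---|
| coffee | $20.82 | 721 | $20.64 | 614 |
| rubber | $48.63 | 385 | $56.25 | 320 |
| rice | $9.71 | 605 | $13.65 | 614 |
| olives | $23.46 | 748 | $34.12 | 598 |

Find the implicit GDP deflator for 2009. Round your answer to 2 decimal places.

Nominal GDP 2009 = 20.64·614 + 56.25·320 + 13.65·614 + 34.12·598 = 59457.82.
Real GDP 2009 (at 1995 prices) = 20.82·614 + 48.63·320 + 9.71·614 + 23.46·598 = 48336.10.
Deflator = Nominal/Real × 100 = 59457.82/48336.10 × 100 = 123.009.

123.01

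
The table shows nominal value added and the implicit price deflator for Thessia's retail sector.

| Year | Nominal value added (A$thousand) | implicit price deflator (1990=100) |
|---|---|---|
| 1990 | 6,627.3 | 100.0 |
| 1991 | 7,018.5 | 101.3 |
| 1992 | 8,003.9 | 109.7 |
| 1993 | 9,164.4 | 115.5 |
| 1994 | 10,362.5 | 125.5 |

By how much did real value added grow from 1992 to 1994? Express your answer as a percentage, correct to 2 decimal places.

13.17%

Real value added 1992 = 8003.9/1.097 = 7296.17.
Real value added 1994 = 10362.5/1.255 = 8256.97.
Change = 8256.97/7296.17 − 1 = 0.1317.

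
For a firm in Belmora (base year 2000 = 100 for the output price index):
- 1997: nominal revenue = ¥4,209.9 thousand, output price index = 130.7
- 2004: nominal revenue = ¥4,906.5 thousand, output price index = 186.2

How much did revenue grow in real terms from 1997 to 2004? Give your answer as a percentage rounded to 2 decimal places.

-18.19%

Deflate each year: 1997 → 4209.9/1.307 = 3221.04; 2004 → 4906.5/1.862 = 2635.07.
So real revenue changed by 2635.07/3221.04 − 1 = -0.1819, i.e. -18.19%.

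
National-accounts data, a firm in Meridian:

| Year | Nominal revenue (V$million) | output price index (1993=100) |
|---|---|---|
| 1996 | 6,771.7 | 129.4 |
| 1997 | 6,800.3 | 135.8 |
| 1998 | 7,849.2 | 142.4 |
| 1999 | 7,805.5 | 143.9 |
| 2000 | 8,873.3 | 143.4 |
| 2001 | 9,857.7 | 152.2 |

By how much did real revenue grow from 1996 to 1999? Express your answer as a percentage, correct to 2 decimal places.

3.65%

Real revenue 1996 = 6771.7/1.294 = 5233.15.
Real revenue 1999 = 7805.5/1.439 = 5424.25.
Change = 5424.25/5233.15 − 1 = 0.0365.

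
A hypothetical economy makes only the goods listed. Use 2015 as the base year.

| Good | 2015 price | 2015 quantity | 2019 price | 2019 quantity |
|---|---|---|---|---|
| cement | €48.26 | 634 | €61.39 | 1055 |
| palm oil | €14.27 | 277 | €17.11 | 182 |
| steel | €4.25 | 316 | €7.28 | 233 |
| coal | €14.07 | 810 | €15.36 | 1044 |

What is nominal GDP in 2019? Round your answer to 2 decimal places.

€85612.55

Nominal GDP 2019 = Σ (p_2019 × q_2019) = 61.39·1055 + 17.11·182 + 7.28·233 + 15.36·1044 = 85612.55.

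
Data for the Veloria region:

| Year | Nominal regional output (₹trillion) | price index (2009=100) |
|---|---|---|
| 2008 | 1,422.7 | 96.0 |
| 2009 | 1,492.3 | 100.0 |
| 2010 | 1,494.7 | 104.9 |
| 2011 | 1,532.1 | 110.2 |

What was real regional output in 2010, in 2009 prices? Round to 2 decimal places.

Real regional output 2010 = 1494.7 / 1.049 = 1424.88.

₹1,424.88 trillion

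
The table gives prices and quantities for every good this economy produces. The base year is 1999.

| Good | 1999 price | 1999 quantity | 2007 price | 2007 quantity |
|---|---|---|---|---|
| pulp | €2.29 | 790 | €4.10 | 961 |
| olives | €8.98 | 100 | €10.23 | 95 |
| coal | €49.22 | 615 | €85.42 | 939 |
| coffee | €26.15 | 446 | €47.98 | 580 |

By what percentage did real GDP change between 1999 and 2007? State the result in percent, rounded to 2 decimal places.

44.35%

Real GDP 1999 = Nominal GDP 1999 = 2.29·790 + 8.98·100 + 49.22·615 + 26.15·446 = 44640.30.
Real GDP 2007 (at 1999 prices) = 2.29·961 + 8.98·95 + 49.22·939 + 26.15·580 = 64438.37.
Real growth = 64438.37/44640.30 − 1 = 0.4435.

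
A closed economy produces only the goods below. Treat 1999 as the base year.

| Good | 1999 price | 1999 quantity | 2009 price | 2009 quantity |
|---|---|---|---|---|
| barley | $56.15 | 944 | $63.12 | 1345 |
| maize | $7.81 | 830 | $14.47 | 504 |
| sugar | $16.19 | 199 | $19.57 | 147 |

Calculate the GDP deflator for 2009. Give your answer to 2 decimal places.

Nominal GDP 2009 = 63.12·1345 + 14.47·504 + 19.57·147 = 95066.07.
Real GDP 2009 (at 1999 prices) = 56.15·1345 + 7.81·504 + 16.19·147 = 81837.92.
Deflator = Nominal/Real × 100 = 95066.07/81837.92 × 100 = 116.164.

116.16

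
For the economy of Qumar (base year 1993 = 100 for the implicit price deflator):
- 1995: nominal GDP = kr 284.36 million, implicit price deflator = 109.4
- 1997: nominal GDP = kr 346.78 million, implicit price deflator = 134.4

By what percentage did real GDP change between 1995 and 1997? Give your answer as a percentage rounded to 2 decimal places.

Deflate each year: 1995 → 284.36/1.094 = 259.93; 1997 → 346.78/1.344 = 258.02.
So real GDP changed by 258.02/259.93 − 1 = -0.0073, i.e. -0.73%.

-0.73%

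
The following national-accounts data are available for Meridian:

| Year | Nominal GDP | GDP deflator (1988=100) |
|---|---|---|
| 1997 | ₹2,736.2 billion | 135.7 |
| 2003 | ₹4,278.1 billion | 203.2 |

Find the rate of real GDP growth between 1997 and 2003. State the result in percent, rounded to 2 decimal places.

4.41%

Real GDP 1997 = 2736.2 / 1.357 = 2016.36.
Real GDP 2003 = 4278.1 / 2.032 = 2105.36.
Real growth = 2105.36 / 2016.36 − 1 = 0.0441.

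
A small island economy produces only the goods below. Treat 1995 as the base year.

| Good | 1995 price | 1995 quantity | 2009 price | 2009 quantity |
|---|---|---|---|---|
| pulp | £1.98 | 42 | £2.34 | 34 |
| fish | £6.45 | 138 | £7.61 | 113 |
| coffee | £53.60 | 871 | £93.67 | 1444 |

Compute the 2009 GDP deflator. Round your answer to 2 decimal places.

174.18

Nominal GDP 2009 = 2.34·34 + 7.61·113 + 93.67·1444 = 136198.97.
Real GDP 2009 (at 1995 prices) = 1.98·34 + 6.45·113 + 53.60·1444 = 78194.57.
Deflator = Nominal/Real × 100 = 136198.97/78194.57 × 100 = 174.180.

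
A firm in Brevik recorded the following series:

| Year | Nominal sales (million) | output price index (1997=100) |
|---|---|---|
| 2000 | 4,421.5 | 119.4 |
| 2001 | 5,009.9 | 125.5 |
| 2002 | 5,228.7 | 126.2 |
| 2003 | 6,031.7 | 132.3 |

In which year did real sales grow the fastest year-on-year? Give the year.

2001: real = 5009.9/1.255 = 3991.95; growth vs 2000 (3703.10) = 7.80%.
2002: real = 5228.7/1.262 = 4143.19; growth vs 2001 (3991.95) = 3.79%.
2003: real = 6031.7/1.323 = 4559.11; growth vs 2002 (4143.19) = 10.04%.

2003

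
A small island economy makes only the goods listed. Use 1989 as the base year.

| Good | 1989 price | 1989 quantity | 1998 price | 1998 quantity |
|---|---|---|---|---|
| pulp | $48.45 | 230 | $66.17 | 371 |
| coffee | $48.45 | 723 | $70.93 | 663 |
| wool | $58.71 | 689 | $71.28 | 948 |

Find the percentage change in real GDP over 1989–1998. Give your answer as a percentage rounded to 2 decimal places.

Real GDP 1989 = Nominal GDP 1989 = 48.45·230 + 48.45·723 + 58.71·689 = 86624.04.
Real GDP 1998 (at 1989 prices) = 48.45·371 + 48.45·663 + 58.71·948 = 105754.38.
Real growth = 105754.38/86624.04 − 1 = 0.2208.

22.08%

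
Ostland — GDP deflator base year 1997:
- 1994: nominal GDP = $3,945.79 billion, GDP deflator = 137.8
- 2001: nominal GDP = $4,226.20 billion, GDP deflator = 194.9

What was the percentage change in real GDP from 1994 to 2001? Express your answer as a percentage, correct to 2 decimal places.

Real GDP 1994 = 3945.79 / 1.378 = 2863.42.
Real GDP 2001 = 4226.20 / 1.949 = 2168.39.
Real growth = 2168.39 / 2863.42 − 1 = -0.2427.

-24.27%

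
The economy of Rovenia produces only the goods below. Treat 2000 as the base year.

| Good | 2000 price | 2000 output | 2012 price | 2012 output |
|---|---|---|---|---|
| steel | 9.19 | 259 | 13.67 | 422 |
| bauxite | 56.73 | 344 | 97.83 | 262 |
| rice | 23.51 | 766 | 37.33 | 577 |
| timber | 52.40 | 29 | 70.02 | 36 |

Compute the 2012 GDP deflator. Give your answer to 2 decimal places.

Nominal GDP 2012 = 13.67·422 + 97.83·262 + 37.33·577 + 70.02·36 = 55460.33.
Real GDP 2012 (at 2000 prices) = 9.19·422 + 56.73·262 + 23.51·577 + 52.40·36 = 34193.11.
Deflator = Nominal/Real × 100 = 55460.33/34193.11 × 100 = 162.197.

162.20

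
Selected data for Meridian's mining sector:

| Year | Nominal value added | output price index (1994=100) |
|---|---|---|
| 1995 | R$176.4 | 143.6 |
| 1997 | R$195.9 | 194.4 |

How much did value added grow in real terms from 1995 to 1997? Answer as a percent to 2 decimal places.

Deflate each year: 1995 → 176.4/1.436 = 122.84; 1997 → 195.9/1.944 = 100.77.
So real value added changed by 100.77/122.84 − 1 = -0.1797, i.e. -17.97%.

-17.97%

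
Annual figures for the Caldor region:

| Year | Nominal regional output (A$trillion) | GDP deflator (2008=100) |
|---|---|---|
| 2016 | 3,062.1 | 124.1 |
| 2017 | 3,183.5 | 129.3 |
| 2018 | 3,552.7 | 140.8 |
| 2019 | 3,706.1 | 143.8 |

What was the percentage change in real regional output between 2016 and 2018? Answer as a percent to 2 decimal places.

Real regional output 2016 = 3062.1/1.241 = 2467.45.
Real regional output 2018 = 3552.7/1.408 = 2523.22.
Change = 2523.22/2467.45 − 1 = 0.0226.

2.26%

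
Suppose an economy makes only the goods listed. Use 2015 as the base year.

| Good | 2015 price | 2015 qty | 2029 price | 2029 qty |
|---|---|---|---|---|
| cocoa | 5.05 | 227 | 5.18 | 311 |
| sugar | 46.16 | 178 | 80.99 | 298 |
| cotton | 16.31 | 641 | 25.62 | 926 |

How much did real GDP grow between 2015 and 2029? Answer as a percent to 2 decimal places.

Real GDP 2015 = Nominal GDP 2015 = 5.05·227 + 46.16·178 + 16.31·641 = 19817.54.
Real GDP 2029 (at 2015 prices) = 5.05·311 + 46.16·298 + 16.31·926 = 30429.29.
Real growth = 30429.29/19817.54 − 1 = 0.5355.

53.55%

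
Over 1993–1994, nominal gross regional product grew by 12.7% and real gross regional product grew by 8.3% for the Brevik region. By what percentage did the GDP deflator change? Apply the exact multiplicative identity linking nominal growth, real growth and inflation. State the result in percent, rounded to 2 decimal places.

(1 + g_nom) = (1 + g_real)(1 + π), so π = 1.1270 / 1.0830 − 1 = 0.04063.

4.06%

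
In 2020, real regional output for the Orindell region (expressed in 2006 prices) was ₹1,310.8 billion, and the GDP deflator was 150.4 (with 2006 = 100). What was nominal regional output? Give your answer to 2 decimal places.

Nominal regional output = Real × (GDP deflator/100) = 1310.8 × 1.504 = 1971.44.

₹1,971.44 billion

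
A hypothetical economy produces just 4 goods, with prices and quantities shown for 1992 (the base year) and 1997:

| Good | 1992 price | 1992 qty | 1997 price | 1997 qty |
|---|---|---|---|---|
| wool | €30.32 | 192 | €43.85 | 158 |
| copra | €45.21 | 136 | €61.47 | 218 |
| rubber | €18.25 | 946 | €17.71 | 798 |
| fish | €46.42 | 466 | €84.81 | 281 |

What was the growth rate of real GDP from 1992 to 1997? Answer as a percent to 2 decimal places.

-16.93%

Real GDP 1992 = Nominal GDP 1992 = 30.32·192 + 45.21·136 + 18.25·946 + 46.42·466 = 50866.22.
Real GDP 1997 (at 1992 prices) = 30.32·158 + 45.21·218 + 18.25·798 + 46.42·281 = 42253.86.
Real growth = 42253.86/50866.22 − 1 = -0.1693.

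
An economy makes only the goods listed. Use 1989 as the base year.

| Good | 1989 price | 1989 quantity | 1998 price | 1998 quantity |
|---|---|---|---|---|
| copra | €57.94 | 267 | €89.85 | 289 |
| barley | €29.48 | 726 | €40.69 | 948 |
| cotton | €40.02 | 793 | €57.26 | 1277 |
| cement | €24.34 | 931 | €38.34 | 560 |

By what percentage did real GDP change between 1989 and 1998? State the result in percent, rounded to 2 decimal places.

19.90%

Real GDP 1989 = Nominal GDP 1989 = 57.94·267 + 29.48·726 + 40.02·793 + 24.34·931 = 91268.86.
Real GDP 1998 (at 1989 prices) = 57.94·289 + 29.48·948 + 40.02·1277 + 24.34·560 = 109427.64.
Real growth = 109427.64/91268.86 − 1 = 0.1990.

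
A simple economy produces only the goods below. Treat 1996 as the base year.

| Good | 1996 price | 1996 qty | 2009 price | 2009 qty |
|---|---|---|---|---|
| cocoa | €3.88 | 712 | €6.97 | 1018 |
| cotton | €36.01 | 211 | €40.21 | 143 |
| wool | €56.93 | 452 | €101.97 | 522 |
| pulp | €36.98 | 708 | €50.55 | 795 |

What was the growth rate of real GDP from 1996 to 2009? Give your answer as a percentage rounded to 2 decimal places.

9.54%

Real GDP 1996 = Nominal GDP 1996 = 3.88·712 + 36.01·211 + 56.93·452 + 36.98·708 = 62274.87.
Real GDP 2009 (at 1996 prices) = 3.88·1018 + 36.01·143 + 56.93·522 + 36.98·795 = 68215.83.
Real growth = 68215.83/62274.87 − 1 = 0.0954.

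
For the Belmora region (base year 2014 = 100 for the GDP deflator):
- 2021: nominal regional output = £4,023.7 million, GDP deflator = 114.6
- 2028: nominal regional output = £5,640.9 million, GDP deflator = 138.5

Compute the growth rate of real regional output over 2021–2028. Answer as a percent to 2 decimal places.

16.00%

Deflate each year: 2021 → 4023.7/1.146 = 3511.08; 2028 → 5640.9/1.385 = 4072.85.
So real regional output changed by 4072.85/3511.08 − 1 = 0.1600, i.e. 16.00%.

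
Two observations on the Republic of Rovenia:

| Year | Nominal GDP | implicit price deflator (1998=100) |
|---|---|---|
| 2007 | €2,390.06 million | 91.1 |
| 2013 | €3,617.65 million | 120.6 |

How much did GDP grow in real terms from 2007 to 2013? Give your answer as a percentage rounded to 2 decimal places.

14.34%

Real GDP 2007 = 2390.06 / 0.911 = 2623.56.
Real GDP 2013 = 3617.65 / 1.206 = 2999.71.
Real growth = 2999.71 / 2623.56 − 1 = 0.1434.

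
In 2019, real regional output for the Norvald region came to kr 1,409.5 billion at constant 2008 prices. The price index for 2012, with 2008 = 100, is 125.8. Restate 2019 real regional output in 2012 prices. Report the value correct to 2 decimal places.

Real regional output in 2012 prices = Real regional output in 2008 prices × (P_2012/P_2008) = 1409.5 × 1.258 = 1773.15.

kr 1,773.15 billion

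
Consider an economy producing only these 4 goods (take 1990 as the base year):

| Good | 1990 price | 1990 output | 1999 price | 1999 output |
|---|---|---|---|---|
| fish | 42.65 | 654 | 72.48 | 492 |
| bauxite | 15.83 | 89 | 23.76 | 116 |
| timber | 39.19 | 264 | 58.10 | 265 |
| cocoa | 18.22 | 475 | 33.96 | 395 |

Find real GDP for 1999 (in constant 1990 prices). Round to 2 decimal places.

Real GDP 1999 = Σ (p_1990 × q_1999) = 42.65·492 + 15.83·116 + 39.19·265 + 18.22·395 = 40402.33.

40402.33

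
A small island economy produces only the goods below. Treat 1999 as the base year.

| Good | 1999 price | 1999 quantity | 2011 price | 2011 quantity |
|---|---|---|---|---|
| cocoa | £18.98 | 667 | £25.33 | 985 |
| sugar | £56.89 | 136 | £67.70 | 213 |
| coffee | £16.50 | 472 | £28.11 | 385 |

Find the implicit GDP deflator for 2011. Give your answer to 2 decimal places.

135.05

Nominal GDP 2011 = 25.33·985 + 67.70·213 + 28.11·385 = 50192.50.
Real GDP 2011 (at 1999 prices) = 18.98·985 + 56.89·213 + 16.50·385 = 37165.37.
Deflator = Nominal/Real × 100 = 50192.50/37165.37 × 100 = 135.052.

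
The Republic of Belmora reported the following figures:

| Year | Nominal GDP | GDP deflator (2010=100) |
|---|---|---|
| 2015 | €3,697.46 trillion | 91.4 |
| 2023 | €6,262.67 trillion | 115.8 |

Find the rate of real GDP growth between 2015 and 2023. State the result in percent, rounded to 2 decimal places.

Real GDP 2015 = 3697.46 / 0.914 = 4045.36.
Real GDP 2023 = 6262.67 / 1.158 = 5408.18.
Real growth = 5408.18 / 4045.36 − 1 = 0.3369.

33.69%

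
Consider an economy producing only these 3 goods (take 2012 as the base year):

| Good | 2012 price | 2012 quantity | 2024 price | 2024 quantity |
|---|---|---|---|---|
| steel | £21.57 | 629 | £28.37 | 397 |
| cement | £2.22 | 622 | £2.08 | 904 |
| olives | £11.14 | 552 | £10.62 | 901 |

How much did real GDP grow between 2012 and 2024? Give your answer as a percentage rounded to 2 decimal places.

Real GDP 2012 = Nominal GDP 2012 = 21.57·629 + 2.22·622 + 11.14·552 = 21097.65.
Real GDP 2024 (at 2012 prices) = 21.57·397 + 2.22·904 + 11.14·901 = 20607.31.
Real growth = 20607.31/21097.65 − 1 = -0.0232.

-2.32%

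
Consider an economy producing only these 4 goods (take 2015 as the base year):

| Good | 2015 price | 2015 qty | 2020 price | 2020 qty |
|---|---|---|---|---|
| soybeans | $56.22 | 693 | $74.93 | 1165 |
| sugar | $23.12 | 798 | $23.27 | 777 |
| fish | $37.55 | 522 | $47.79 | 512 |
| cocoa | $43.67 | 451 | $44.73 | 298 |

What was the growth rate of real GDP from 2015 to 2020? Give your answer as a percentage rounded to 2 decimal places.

19.64%

Real GDP 2015 = Nominal GDP 2015 = 56.22·693 + 23.12·798 + 37.55·522 + 43.67·451 = 96706.49.
Real GDP 2020 (at 2015 prices) = 56.22·1165 + 23.12·777 + 37.55·512 + 43.67·298 = 115699.80.
Real growth = 115699.80/96706.49 − 1 = 0.1964.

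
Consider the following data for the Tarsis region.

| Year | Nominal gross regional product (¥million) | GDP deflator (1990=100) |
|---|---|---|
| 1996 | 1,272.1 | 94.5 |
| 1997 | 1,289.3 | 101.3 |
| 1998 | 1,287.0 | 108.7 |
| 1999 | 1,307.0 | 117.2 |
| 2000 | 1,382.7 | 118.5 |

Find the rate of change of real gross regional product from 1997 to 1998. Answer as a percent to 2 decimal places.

-6.97%

Real gross regional product 1997 = 1289.3/1.013 = 1272.75.
Real gross regional product 1998 = 1287.0/1.087 = 1183.99.
Change = 1183.99/1272.75 − 1 = -0.0697.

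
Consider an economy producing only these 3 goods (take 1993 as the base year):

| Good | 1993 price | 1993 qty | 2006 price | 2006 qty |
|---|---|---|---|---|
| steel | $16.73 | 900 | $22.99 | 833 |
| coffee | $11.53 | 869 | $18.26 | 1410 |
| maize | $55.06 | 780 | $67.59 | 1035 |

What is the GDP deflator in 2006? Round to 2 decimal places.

Nominal GDP 2006 = 22.99·833 + 18.26·1410 + 67.59·1035 = 114852.92.
Real GDP 2006 (at 1993 prices) = 16.73·833 + 11.53·1410 + 55.06·1035 = 87180.49.
Deflator = Nominal/Real × 100 = 114852.92/87180.49 × 100 = 131.742.

131.74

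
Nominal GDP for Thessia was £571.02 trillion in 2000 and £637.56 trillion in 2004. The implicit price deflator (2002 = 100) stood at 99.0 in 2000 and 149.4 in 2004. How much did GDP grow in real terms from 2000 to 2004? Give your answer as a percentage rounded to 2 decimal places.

Deflate each year: 2000 → 571.02/0.990 = 576.79; 2004 → 637.56/1.494 = 426.75.
So real GDP changed by 426.75/576.79 − 1 = -0.2601, i.e. -26.01%.

-26.01%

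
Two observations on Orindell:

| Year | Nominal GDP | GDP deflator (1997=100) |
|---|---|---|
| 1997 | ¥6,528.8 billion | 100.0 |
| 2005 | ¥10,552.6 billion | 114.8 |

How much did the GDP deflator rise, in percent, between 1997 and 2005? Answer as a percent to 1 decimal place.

Price-level change = 114.8 / 100.0 − 1 = 0.1480.

14.8%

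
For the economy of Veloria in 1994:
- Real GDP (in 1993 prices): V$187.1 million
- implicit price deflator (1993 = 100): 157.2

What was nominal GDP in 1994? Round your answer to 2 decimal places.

Nominal GDP = Real × (implicit price deflator/100) = 187.1 × 1.572 = 294.12.

V$294.12 million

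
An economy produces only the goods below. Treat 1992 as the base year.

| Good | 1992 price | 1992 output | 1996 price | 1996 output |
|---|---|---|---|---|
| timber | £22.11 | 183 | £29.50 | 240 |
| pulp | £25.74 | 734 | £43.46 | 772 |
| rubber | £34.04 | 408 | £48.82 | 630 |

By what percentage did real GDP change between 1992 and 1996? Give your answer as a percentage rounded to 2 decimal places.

26.60%

Real GDP 1992 = Nominal GDP 1992 = 22.11·183 + 25.74·734 + 34.04·408 = 36827.61.
Real GDP 1996 (at 1992 prices) = 22.11·240 + 25.74·772 + 34.04·630 = 46622.88.
Real growth = 46622.88/36827.61 − 1 = 0.2660.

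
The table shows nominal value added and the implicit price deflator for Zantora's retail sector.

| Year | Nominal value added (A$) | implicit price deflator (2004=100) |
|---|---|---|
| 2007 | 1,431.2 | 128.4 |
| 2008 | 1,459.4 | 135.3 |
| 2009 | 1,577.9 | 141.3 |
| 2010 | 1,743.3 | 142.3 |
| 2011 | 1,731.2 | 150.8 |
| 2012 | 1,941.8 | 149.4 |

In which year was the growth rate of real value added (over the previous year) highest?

2008: real = 1459.4/1.353 = 1078.64; growth vs 2007 (1114.64) = -3.23%.
2009: real = 1577.9/1.413 = 1116.70; growth vs 2008 (1078.64) = 3.53%.
2010: real = 1743.3/1.423 = 1225.09; growth vs 2009 (1116.70) = 9.71%.
2011: real = 1731.2/1.508 = 1148.01; growth vs 2010 (1225.09) = -6.29%.
2012: real = 1941.8/1.494 = 1299.73; growth vs 2011 (1148.01) = 13.22%.

2012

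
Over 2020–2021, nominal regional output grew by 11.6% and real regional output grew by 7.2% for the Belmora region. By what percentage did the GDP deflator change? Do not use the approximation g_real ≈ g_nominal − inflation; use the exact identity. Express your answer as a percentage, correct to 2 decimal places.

(1 + g_nom) = (1 + g_real)(1 + π), so π = 1.1160 / 1.0720 − 1 = 0.04104.

4.10%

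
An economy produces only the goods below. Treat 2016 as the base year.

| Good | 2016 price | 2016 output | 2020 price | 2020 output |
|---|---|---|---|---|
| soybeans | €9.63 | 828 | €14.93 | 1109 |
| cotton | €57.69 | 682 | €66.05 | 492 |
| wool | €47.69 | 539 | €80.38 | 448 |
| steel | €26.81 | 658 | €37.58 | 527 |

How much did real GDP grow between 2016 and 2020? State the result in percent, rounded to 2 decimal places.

Real GDP 2016 = Nominal GDP 2016 = 9.63·828 + 57.69·682 + 47.69·539 + 26.81·658 = 90664.11.
Real GDP 2020 (at 2016 prices) = 9.63·1109 + 57.69·492 + 47.69·448 + 26.81·527 = 74557.14.
Real growth = 74557.14/90664.11 − 1 = -0.1777.

-17.77%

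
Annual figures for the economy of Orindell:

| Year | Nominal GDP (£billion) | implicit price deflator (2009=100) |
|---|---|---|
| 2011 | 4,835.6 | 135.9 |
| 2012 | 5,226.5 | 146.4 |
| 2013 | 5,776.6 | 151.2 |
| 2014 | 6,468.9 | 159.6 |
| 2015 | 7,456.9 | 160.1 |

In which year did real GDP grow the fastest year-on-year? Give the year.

2015

2012: real = 5226.5/1.464 = 3570.01; growth vs 2011 (3558.20) = 0.33%.
2013: real = 5776.6/1.512 = 3820.50; growth vs 2012 (3570.01) = 7.02%.
2014: real = 6468.9/1.596 = 4053.20; growth vs 2013 (3820.50) = 6.09%.
2015: real = 7456.9/1.601 = 4657.65; growth vs 2014 (4053.20) = 14.91%.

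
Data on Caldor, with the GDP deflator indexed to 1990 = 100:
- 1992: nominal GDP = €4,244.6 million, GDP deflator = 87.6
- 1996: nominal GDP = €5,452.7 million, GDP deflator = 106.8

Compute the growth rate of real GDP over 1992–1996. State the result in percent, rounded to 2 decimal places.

Real GDP 1992 = 4244.6 / 0.876 = 4845.43.
Real GDP 1996 = 5452.7 / 1.068 = 5105.52.
Real growth = 5105.52 / 4845.43 − 1 = 0.0537.

5.37%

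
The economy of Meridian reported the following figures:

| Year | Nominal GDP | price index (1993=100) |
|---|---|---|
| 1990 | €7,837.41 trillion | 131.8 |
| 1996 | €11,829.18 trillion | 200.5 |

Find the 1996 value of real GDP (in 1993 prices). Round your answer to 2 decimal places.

€5,899.84 trillion

Real GDP = Nominal / (price index/100) = 11829.18 / 2.005 = 5899.84.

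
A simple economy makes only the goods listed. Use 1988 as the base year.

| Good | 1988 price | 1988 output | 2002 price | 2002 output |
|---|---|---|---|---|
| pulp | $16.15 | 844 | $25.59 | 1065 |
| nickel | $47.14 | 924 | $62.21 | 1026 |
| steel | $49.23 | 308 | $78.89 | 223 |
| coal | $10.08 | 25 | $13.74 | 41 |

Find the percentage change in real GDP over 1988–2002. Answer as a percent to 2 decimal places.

6.00%

Real GDP 1988 = Nominal GDP 1988 = 16.15·844 + 47.14·924 + 49.23·308 + 10.08·25 = 72602.80.
Real GDP 2002 (at 1988 prices) = 16.15·1065 + 47.14·1026 + 49.23·223 + 10.08·41 = 76956.96.
Real growth = 76956.96/72602.80 − 1 = 0.0600.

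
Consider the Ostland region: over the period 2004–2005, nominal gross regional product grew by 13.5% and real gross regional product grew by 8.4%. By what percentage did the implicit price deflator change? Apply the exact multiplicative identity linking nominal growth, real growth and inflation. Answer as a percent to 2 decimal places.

4.70%

(1 + g_nom) = (1 + g_real)(1 + π), so π = 1.1350 / 1.0840 − 1 = 0.04705.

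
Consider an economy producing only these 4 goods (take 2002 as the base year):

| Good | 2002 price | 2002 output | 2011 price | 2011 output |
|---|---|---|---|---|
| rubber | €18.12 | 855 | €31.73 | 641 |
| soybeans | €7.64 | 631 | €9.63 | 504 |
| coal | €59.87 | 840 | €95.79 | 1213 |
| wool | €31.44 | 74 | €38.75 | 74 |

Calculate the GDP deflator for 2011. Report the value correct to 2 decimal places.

Nominal GDP 2011 = 31.73·641 + 9.63·504 + 95.79·1213 + 38.75·74 = 144253.22.
Real GDP 2011 (at 2002 prices) = 18.12·641 + 7.64·504 + 59.87·1213 + 31.44·74 = 90414.35.
Deflator = Nominal/Real × 100 = 144253.22/90414.35 × 100 = 159.547.

159.55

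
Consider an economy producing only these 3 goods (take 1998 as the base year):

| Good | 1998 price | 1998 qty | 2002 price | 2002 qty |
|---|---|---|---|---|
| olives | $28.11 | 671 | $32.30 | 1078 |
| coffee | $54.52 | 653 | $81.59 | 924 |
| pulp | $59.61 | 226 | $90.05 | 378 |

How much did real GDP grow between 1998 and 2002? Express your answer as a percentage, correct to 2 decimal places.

51.93%

Real GDP 1998 = Nominal GDP 1998 = 28.11·671 + 54.52·653 + 59.61·226 = 67935.23.
Real GDP 2002 (at 1998 prices) = 28.11·1078 + 54.52·924 + 59.61·378 = 103211.64.
Real growth = 103211.64/67935.23 − 1 = 0.5193.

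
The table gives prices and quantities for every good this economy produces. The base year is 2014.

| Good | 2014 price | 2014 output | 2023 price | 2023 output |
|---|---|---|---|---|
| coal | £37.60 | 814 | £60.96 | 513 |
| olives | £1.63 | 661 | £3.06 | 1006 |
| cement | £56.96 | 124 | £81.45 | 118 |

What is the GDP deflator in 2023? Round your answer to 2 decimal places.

159.00

Nominal GDP 2023 = 60.96·513 + 3.06·1006 + 81.45·118 = 43961.94.
Real GDP 2023 (at 2014 prices) = 37.60·513 + 1.63·1006 + 56.96·118 = 27649.86.
Deflator = Nominal/Real × 100 = 43961.94/27649.86 × 100 = 158.995.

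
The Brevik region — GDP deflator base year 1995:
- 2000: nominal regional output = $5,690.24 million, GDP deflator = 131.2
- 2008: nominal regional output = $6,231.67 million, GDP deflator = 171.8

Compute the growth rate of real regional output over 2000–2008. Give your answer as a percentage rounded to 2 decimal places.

Real regional output 2000 = 5690.24 / 1.312 = 4337.07.
Real regional output 2008 = 6231.67 / 1.718 = 3627.28.
Real growth = 3627.28 / 4337.07 − 1 = -0.1637.

-16.37%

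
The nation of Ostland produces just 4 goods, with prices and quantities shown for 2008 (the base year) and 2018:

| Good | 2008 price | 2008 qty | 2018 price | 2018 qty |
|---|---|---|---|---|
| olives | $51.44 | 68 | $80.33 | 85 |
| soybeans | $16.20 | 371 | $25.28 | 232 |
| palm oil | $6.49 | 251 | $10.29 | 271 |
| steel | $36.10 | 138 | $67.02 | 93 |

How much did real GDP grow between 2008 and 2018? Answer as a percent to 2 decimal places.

-17.82%

Real GDP 2008 = Nominal GDP 2008 = 51.44·68 + 16.20·371 + 6.49·251 + 36.10·138 = 16118.91.
Real GDP 2018 (at 2008 prices) = 51.44·85 + 16.20·232 + 6.49·271 + 36.10·93 = 13246.89.
Real growth = 13246.89/16118.91 − 1 = -0.1782.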